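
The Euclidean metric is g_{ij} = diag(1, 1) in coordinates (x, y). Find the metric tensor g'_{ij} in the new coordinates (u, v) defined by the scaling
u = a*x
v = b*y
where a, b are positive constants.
Invert the transformation: x = u/a, y = v/b
g'_{ij} = (∂x^k/∂x'^i)(∂x^l/∂x'^j) g_{kl}; with g_{kl} = δ_{kl} this is Σ_k (∂x^k/∂x'^i)(∂x^k/∂x'^j).
Jacobian: ∂x/∂u = 1/a, ∂x/∂v = 0, ∂y/∂u = 0, ∂y/∂v = 1/b
g'_{uu} = (1/a)(1/a) + (0)(0) = 1/a^2
g'_{uv} = (1/a)(0) + (0)(1/b) = 0
g'_{vv} = (0)(0) + (1/b)(1/b) = 1/b^2
g'_{ij} = diag(1/a^2, 1/b^2)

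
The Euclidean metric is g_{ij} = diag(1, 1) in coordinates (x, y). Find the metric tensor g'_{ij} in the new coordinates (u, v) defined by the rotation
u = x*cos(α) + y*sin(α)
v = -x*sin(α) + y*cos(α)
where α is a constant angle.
Invert the transformation: x = u*cos(α) - v*sin(α), y = u*sin(α) + v*cos(α)
g'_{ij} = (∂x^k/∂x'^i)(∂x^l/∂x'^j) g_{kl}; with g_{kl} = δ_{kl} this is Σ_k (∂x^k/∂x'^i)(∂x^k/∂x'^j).
Jacobian: ∂x/∂u = cos(α), ∂x/∂v = -sin(α), ∂y/∂u = sin(α), ∂y/∂v = cos(α)
g'_{uu} = (cos(α))(cos(α)) + (sin(α))(sin(α)) = 1
g'_{uv} = (cos(α))(-sin(α)) + (sin(α))(cos(α)) = 0
g'_{vv} = (-sin(α))(-sin(α)) + (cos(α))(cos(α)) = 1
g'_{ij} = diag(1, 1)
The Euclidean metric is invariant under rotations.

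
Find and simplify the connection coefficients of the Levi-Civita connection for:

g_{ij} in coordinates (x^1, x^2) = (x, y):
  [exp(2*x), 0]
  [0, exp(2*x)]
Using Γ^k_{ij} = (1/2) g^{km} (∂_i g_{mj} + ∂_j g_{mi} - ∂_m g_{ij}); the metric is diagonal, so only the m = k term contributes.
Non-zero symbols (using the symmetry Γ^k_{ij} = Γ^k_{ji}):
Γ^x_{x x} = (1/2) g^{xx} (∂_x g_{xx} + ∂_x g_{xx} - ∂_x g_{xx}) = (1/2)(exp(-2*x))((2*exp(2*x)) + (2*exp(2*x)) - (2*exp(2*x))) = 1
Γ^x_{y y} = (1/2) g^{xx} (∂_y g_{xy} + ∂_y g_{xy} - ∂_x g_{yy}) = (1/2)(exp(-2*x))((0) + (0) - (2*exp(2*x))) = -1
Γ^y_{x y} = (1/2) g^{yy} (∂_x g_{yy} + ∂_y g_{yx} - ∂_y g_{xy}) = (1/2)(exp(-2*x))((2*exp(2*x)) + (0) - (0)) = 1
All other Christoffel symbols are zero.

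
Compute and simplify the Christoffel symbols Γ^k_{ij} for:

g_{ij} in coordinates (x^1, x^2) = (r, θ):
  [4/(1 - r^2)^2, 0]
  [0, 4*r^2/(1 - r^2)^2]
Using Γ^k_{ij} = (1/2) g^{km} (∂_i g_{mj} + ∂_j g_{mi} - ∂_m g_{ij}); the metric is diagonal, so only the m = k term contributes.
Non-zero symbols (using the symmetry Γ^k_{ij} = Γ^k_{ji}):
Γ^r_{r r} = (1/2) g^{rr} (∂_r g_{rr} + ∂_r g_{rr} - ∂_r g_{rr}) = (1/2)((1 - r^2)^2/4)((16*r/(1 - r^2)^3) + (16*r/(1 - r^2)^3) - (16*r/(1 - r^2)^3)) = 2*r/(1 - r^2)
Γ^r_{θ θ} = (1/2) g^{rr} (∂_θ g_{rθ} + ∂_θ g_{rθ} - ∂_r g_{θθ}) = (1/2)((1 - r^2)^2/4)((0) + (0) - (-8*(r^3 + r)/(r^2 - 1)^3)) = (r^3 + r)/(r^2 - 1)
Γ^θ_{r θ} = (1/2) g^{θθ} (∂_r g_{θθ} + ∂_θ g_{θr} - ∂_θ g_{rθ}) = (1/2)((1 - r^2)^2/(4*r^2))((-8*(r^3 + r)/(r^2 - 1)^3) + (0) - (0)) = (-r^2 - 1)/(r^3 - r)
All other Christoffel symbols are zero.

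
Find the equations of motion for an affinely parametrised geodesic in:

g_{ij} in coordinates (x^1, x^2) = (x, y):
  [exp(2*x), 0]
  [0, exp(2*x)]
Geodesic equation: d^2x^k/dλ^2 + Γ^k_{ij} (dx^i/dλ)(dx^j/dλ) = 0.
Non-zero Christoffel symbols:
Γ^x_{x x} = 1
Γ^x_{y y} = -1
Γ^y_{x y} = 1
Substituting (the symmetric pair Γ^k_{ij}, Γ^k_{ji} combines into a factor 2):
d^2x/dλ^2 + (dx/dλ)^2 - (dy/dλ)^2 = 0
d^2y/dλ^2 + 2 (dx/dλ)(dy/dλ) = 0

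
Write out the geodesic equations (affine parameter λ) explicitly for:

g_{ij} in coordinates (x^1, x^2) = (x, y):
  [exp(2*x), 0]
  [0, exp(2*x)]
Geodesic equation: d^2x^k/dλ^2 + Γ^k_{ij} (dx^i/dλ)(dx^j/dλ) = 0.
Non-zero Christoffel symbols:
Γ^x_{x x} = 1
Γ^x_{y y} = -1
Γ^y_{x y} = 1
Substituting (the symmetric pair Γ^k_{ij}, Γ^k_{ji} combines into a factor 2):
d^2x/dλ^2 + (dx/dλ)^2 - (dy/dλ)^2 = 0
d^2y/dλ^2 + 2 (dx/dλ)(dy/dλ) = 0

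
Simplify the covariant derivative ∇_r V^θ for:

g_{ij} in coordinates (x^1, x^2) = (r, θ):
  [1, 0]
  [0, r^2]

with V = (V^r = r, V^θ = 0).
Non-zero Christoffel symbols:
Γ^r_{θ θ} = -r
Γ^θ_{r θ} = 1/r
∇_r V^θ = ∂_r V^θ + Γ^θ_{r j} V^j
  = (0) + (0)(r) + (1/r)(0)
  = 0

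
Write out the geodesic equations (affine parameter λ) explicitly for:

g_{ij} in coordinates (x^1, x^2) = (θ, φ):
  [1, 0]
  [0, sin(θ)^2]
Geodesic equation: d^2x^k/dλ^2 + Γ^k_{ij} (dx^i/dλ)(dx^j/dλ) = 0.
Non-zero Christoffel symbols:
Γ^θ_{φ φ} = -sin(2*θ)/2
Γ^φ_{θ φ} = 1/tan(θ)
Substituting (the symmetric pair Γ^k_{ij}, Γ^k_{ji} combines into a factor 2):
d^2θ/dλ^2 - (sin(2*θ)/2) (dφ/dλ)^2 = 0
d^2φ/dλ^2 + (2/tan(θ)) (dθ/dλ)(dφ/dλ) = 0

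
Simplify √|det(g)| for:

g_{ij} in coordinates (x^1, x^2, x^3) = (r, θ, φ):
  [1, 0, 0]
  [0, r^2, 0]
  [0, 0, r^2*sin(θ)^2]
det(g) = r^4*sin(θ)^2
√|det(g)| = r^2*sin(θ) (taking 0 < θ < π so that |sin(θ)| = sin(θ))
Volume element: dV = r^2*sin(θ) dr dθ dφ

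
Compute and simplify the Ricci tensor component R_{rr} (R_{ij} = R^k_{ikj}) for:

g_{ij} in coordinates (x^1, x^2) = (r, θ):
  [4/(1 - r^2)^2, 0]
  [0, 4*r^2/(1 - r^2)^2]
Non-zero Christoffel symbols (Γ^k_{ij} = Γ^k_{ji}):
Γ^r_{r r} = 2*r/(1 - r^2)
Γ^r_{θ θ} = (r^3 + r)/(r^2 - 1)
Γ^θ_{r θ} = (-r^2 - 1)/(r^3 - r)
R^r_{r r r} = 0 (a repeated index in an antisymmetric pair)
R^θ_{r θ r} = ∂_θ Γ^θ_{r r} - ∂_r Γ^θ_{r θ} + Γ^θ_{θ m} Γ^m_{r r} - Γ^θ_{r m} Γ^m_{r θ}
  = (0) - ((r^4 + 4*r^2 - 1)/(r^3 - r)^2) + (2*(r^2 + 1)/(r^2 - 1)^2) - ((r^2 + 1)^2/(r^3 - r)^2) = -4/(r^2 - 1)^2
R_{rr} = R^r_{r r r} + R^θ_{r θ r} = (0) + (-4/(r^2 - 1)^2) = -4/(r^2 - 1)^2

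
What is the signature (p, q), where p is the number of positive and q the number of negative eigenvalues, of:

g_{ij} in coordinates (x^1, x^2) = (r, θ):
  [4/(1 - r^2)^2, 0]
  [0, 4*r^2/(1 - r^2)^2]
The metric is diagonal, so its eigenvalues are the diagonal entries: 4/(1 - r^2)^2, 4*r^2/(1 - r^2)^2 (at a generic point, where coordinate-dependent entries are positive).
2 positive, 0 negative.
(2, 0) - Riemannian (positive definite)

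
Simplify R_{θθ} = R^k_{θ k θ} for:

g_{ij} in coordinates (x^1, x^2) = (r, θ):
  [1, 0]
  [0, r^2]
Non-zero Christoffel symbols (Γ^k_{ij} = Γ^k_{ji}):
Γ^r_{θ θ} = -r
Γ^θ_{r θ} = 1/r
R^r_{θ r θ} = ∂_r Γ^r_{θ θ} - ∂_θ Γ^r_{θ r} + Γ^r_{r m} Γ^m_{θ θ} - Γ^r_{θ m} Γ^m_{θ r}
  = (-1) - (0) + (0) - (-1) = 0
R^θ_{θ θ θ} = 0 (a repeated index in an antisymmetric pair)
R_{θθ} = R^r_{θ r θ} + R^θ_{θ θ θ} = (0) + (0) = 0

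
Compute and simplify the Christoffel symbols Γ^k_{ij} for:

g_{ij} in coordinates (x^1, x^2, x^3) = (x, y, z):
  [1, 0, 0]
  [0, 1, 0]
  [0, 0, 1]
Using Γ^k_{ij} = (1/2) g^{km} (∂_i g_{mj} + ∂_j g_{mi} - ∂_m g_{ij}); the metric is diagonal, so only the m = k term contributes.
Every metric component is constant, so all ∂_m g_{ij} = 0 and every Christoffel symbol vanishes.
All Christoffel symbols are zero.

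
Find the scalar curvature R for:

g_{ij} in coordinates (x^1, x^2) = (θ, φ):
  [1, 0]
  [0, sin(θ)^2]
Non-zero Christoffel symbols (Γ^k_{ij} = Γ^k_{ji}):
Γ^θ_{φ φ} = -sin(2*θ)/2
Γ^φ_{θ φ} = 1/tan(θ)
Ricci tensor (R_{ij} = R^k_{ikj}): R_{θθ} = 1, R_{θφ} = 0, R_{φφ} = sin(θ)^2
Inverse metric: g^{θθ} = 1, g^{φφ} = 1/sin(θ)^2
R = g^{ij} R_{ij} = (1)(1) + (1/sin(θ)^2)(sin(θ)^2) = 2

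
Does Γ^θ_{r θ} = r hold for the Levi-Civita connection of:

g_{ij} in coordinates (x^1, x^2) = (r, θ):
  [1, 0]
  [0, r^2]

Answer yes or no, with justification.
Γ^θ_{r θ} = (1/2) g^{θθ} (∂_r g_{θθ} + ∂_θ g_{θr} - ∂_θ g_{rθ}) = (1/2)(1/r^2)((2*r) + (0) - (0)) = 1/r
This differs from the proposed value r.
No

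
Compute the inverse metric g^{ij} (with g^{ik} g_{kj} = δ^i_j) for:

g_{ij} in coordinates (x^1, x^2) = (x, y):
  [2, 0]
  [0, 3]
The metric is diagonal, so g^{ij} is diagonal with entries 1/g_{ii}: diag(1/2, 1/3).
g^{ij}:
  [1/2, 0]
  [0, 1/3]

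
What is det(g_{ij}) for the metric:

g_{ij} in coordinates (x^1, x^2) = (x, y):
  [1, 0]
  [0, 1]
For a 2×2 metric: det(g) = g_{11}·g_{22} - g_{12}·g_{21}
= (1)·(1) - (0)·(0)
= 1 - 0
det(g) = 1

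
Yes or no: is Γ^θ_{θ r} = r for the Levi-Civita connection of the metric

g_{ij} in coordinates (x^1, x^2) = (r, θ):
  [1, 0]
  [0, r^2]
Γ^θ_{θ r} = (1/2) g^{θθ} (∂_θ g_{θr} + ∂_r g_{θθ} - ∂_θ g_{θr}) = (1/2)(1/r^2)((0) + (2*r) - (0)) = 1/r
This differs from the proposed value r.
No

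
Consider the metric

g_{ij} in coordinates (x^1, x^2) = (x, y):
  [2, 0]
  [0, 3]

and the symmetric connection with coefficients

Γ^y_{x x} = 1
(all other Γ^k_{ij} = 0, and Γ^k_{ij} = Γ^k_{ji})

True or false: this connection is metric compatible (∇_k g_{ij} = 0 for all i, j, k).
Using ∇_k g_{ij} = ∂_k g_{ij} - Γ^m_{ki} g_{mj} - Γ^m_{kj} g_{im}:
∇_x g_{xy} = (0) - (3) - (0) = -3 ≠ 0
So the connection is not metric compatible (it is not the Levi-Civita connection).
False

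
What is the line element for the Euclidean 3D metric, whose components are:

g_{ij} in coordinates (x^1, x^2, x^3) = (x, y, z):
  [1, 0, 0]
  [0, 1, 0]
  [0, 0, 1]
ds^2 = g_{ij} dx^i dx^j; only the non-zero components contribute.
ds^2 = dx^2 + dy^2 + dz^2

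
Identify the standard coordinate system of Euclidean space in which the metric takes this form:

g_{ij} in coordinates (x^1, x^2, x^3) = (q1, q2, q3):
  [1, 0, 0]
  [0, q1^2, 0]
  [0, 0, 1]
The line element ds^2 = dq1^2 + q1^2 dq2^2 + dq3^2 is dr^2 + r^2 dθ^2 + dz^2 with q1 = r, q2 = θ, q3 = z.
cylindrical coordinates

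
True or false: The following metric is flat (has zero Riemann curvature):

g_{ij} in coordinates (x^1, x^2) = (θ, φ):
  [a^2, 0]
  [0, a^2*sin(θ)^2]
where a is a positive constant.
Non-zero Christoffel symbols:
Γ^θ_{φ φ} = -sin(2*θ)/2
Γ^φ_{θ φ} = 1/tan(θ)
Ricci tensor: R_{θθ} = 1, R_{θφ} = 0, R_{φφ} = sin(θ)^2
The Ricci tensor is non-zero, so the Riemann tensor is non-zero: not flat.
False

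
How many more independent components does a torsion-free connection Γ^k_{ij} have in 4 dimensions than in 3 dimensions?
Independent components in n dimensions: n × n(n+1)/2 = n^2(n+1)/2.
4D: 4 × 10 = 40
3D: 3 × 6 = 18
Difference = 40 - 18 = 22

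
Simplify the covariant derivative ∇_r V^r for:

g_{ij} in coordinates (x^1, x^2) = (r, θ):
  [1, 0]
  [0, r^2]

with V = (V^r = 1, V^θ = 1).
Non-zero Christoffel symbols:
Γ^r_{θ θ} = -r
Γ^θ_{r θ} = 1/r
∇_r V^r = ∂_r V^r + Γ^r_{r j} V^j
  = (0) + (0)(1) + (0)(1)
  = 0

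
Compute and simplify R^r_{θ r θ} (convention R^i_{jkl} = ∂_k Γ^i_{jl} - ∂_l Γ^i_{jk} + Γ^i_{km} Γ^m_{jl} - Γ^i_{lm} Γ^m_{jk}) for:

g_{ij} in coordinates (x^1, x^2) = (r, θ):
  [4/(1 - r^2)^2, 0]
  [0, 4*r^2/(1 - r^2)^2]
Non-zero Christoffel symbols (Γ^k_{ij} = Γ^k_{ji}):
Γ^r_{r r} = 2*r/(1 - r^2)
Γ^r_{θ θ} = (r^3 + r)/(r^2 - 1)
Γ^θ_{r θ} = (-r^2 - 1)/(r^3 - r)
R^r_{θ r θ} = ∂_r Γ^r_{θ θ} - ∂_θ Γ^r_{θ r} + Γ^r_{r m} Γ^m_{θ θ} - Γ^r_{θ m} Γ^m_{θ r}
  = ((r^4 - 4*r^2 - 1)/(r^2 - 1)^2) - (0) + (-2*r^2*(r^2 + 1)/(r^2 - 1)^2) - (-(r^2 + 1)^2/(r^2 - 1)^2) = -4*r^2/(r^2 - 1)^2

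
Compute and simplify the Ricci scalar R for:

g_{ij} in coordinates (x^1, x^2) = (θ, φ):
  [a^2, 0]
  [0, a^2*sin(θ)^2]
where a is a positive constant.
Non-zero Christoffel symbols (Γ^k_{ij} = Γ^k_{ji}):
Γ^θ_{φ φ} = -sin(2*θ)/2
Γ^φ_{θ φ} = 1/tan(θ)
Ricci tensor (R_{ij} = R^k_{ikj}): R_{θθ} = 1, R_{θφ} = 0, R_{φφ} = sin(θ)^2
Inverse metric: g^{θθ} = 1/a^2, g^{φφ} = 1/(a^2*sin(θ)^2)
R = g^{ij} R_{ij} = (1/a^2)(1) + (1/(a^2*sin(θ)^2))(sin(θ)^2) = 2/a^2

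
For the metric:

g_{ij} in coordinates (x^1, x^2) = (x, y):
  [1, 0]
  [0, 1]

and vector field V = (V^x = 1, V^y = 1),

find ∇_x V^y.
All Christoffel symbols are zero.
∇_x V^y = ∂_x V^y + Γ^y_{x j} V^j
  = (0) + (0)(1) + (0)(1)
  = 0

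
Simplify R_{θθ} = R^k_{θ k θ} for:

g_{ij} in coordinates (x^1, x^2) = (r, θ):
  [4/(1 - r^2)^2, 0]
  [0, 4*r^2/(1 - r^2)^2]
Non-zero Christoffel symbols (Γ^k_{ij} = Γ^k_{ji}):
Γ^r_{r r} = 2*r/(1 - r^2)
Γ^r_{θ θ} = (r^3 + r)/(r^2 - 1)
Γ^θ_{r θ} = (-r^2 - 1)/(r^3 - r)
R^r_{θ r θ} = ∂_r Γ^r_{θ θ} - ∂_θ Γ^r_{θ r} + Γ^r_{r m} Γ^m_{θ θ} - Γ^r_{θ m} Γ^m_{θ r}
  = ((r^4 - 4*r^2 - 1)/(r^2 - 1)^2) - (0) + (-2*r^2*(r^2 + 1)/(r^2 - 1)^2) - (-(r^2 + 1)^2/(r^2 - 1)^2) = -4*r^2/(r^2 - 1)^2
R^θ_{θ θ θ} = 0 (a repeated index in an antisymmetric pair)
R_{θθ} = R^r_{θ r θ} + R^θ_{θ θ θ} = (-4*r^2/(r^2 - 1)^2) + (0) = -4*r^2/(r^2 - 1)^2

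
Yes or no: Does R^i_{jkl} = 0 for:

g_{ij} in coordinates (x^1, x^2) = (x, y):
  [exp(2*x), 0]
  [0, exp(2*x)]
Non-zero Christoffel symbols:
Γ^x_{x x} = 1
Γ^x_{y y} = -1
Γ^y_{x y} = 1
Ricci tensor: R_{xx} = 0, R_{xy} = 0, R_{yy} = 0
All R_{ij} vanish; in 2 dimensions the Riemann tensor is fully determined by the Ricci tensor, so R^i_{jkl} = 0: the metric is flat (curvilinear coordinates on flat space).
Yes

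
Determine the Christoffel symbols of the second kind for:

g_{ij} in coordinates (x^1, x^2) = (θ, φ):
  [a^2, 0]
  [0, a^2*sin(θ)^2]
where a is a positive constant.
Using Γ^k_{ij} = (1/2) g^{km} (∂_i g_{mj} + ∂_j g_{mi} - ∂_m g_{ij}); the metric is diagonal, so only the m = k term contributes.
Non-zero symbols (using the symmetry Γ^k_{ij} = Γ^k_{ji}):
Γ^θ_{φ φ} = (1/2) g^{θθ} (∂_φ g_{θφ} + ∂_φ g_{θφ} - ∂_θ g_{φφ}) = (1/2)(1/a^2)((0) + (0) - (a^2*sin(2*θ))) = -sin(2*θ)/2
Γ^φ_{θ φ} = (1/2) g^{φφ} (∂_θ g_{φφ} + ∂_φ g_{φθ} - ∂_φ g_{θφ}) = (1/2)(1/(a^2*sin(θ)^2))((a^2*sin(2*θ)) + (0) - (0)) = 1/tan(θ)
All other Christoffel symbols are zero.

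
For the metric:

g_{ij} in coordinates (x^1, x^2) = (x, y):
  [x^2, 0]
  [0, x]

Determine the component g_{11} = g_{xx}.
With x^1 = x, x^2 = y, g_{11} = g_{xx} is the row-1, column-1 entry of the matrix.
g_{11} = x^2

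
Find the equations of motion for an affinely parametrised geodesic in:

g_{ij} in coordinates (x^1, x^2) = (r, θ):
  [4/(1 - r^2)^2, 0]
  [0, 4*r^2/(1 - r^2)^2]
Geodesic equation: d^2x^k/dλ^2 + Γ^k_{ij} (dx^i/dλ)(dx^j/dλ) = 0.
Non-zero Christoffel symbols:
Γ^r_{r r} = 2*r/(1 - r^2)
Γ^r_{θ θ} = (r^3 + r)/(r^2 - 1)
Γ^θ_{r θ} = (-r^2 - 1)/(r^3 - r)
Substituting (the symmetric pair Γ^k_{ij}, Γ^k_{ji} combines into a factor 2):
d^2r/dλ^2 + (2*r/(1 - r^2)) (dr/dλ)^2 + ((r^3 + r)/(r^2 - 1)) (dθ/dλ)^2 = 0
d^2θ/dλ^2 + ((-2*r^2 - 2)/(r^3 - r)) (dr/dλ)(dθ/dλ) = 0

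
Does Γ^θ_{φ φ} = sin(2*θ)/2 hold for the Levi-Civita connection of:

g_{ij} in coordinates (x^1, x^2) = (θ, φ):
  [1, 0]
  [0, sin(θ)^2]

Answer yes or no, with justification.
Γ^θ_{φ φ} = (1/2) g^{θθ} (∂_φ g_{θφ} + ∂_φ g_{θφ} - ∂_θ g_{φφ}) = (1/2)(1)((0) + (0) - (sin(2*θ))) = -sin(2*θ)/2
This differs from the proposed value sin(2*θ)/2.
No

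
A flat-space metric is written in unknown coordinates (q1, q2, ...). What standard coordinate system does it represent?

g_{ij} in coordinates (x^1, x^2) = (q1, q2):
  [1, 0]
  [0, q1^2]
The line element ds^2 = dq1^2 + q1^2 dq2^2 is dr^2 + r^2 dθ^2 with q1 = r, q2 = θ.
polar coordinates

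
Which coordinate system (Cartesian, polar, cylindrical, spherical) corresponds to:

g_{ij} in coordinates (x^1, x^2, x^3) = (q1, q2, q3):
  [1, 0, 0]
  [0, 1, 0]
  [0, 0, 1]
All components are constant and the metric is the identity, i.e. orthonormal rectilinear coordinates.
Cartesian (3D) coordinates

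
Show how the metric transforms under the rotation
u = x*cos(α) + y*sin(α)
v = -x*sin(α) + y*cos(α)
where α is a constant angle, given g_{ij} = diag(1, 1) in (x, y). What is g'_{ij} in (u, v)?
Invert the transformation: x = u*cos(α) - v*sin(α), y = u*sin(α) + v*cos(α)
g'_{ij} = (∂x^k/∂x'^i)(∂x^l/∂x'^j) g_{kl}; with g_{kl} = δ_{kl} this is Σ_k (∂x^k/∂x'^i)(∂x^k/∂x'^j).
Jacobian: ∂x/∂u = cos(α), ∂x/∂v = -sin(α), ∂y/∂u = sin(α), ∂y/∂v = cos(α)
g'_{uu} = (cos(α))(cos(α)) + (sin(α))(sin(α)) = 1
g'_{uv} = (cos(α))(-sin(α)) + (sin(α))(cos(α)) = 0
g'_{vv} = (-sin(α))(-sin(α)) + (cos(α))(cos(α)) = 1
g'_{ij} = diag(1, 1)
The Euclidean metric is invariant under rotations.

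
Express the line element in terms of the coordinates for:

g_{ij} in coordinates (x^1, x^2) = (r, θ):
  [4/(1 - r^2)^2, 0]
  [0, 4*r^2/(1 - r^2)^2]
ds^2 = g_{ij} dx^i dx^j; only the non-zero components contribute.
ds^2 = (4/(1 - r^2)^2) dr^2 + (4*r^2/(1 - r^2)^2) dθ^2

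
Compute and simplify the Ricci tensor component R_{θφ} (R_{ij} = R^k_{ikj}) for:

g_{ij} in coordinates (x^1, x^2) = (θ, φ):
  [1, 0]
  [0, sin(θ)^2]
Non-zero Christoffel symbols (Γ^k_{ij} = Γ^k_{ji}):
Γ^θ_{φ φ} = -sin(2*θ)/2
Γ^φ_{θ φ} = 1/tan(θ)
R^θ_{θ θ φ} = 0 (a repeated index in an antisymmetric pair)
R^φ_{θ φ φ} = 0 (a repeated index in an antisymmetric pair)
R_{θφ} = R^θ_{θ θ φ} + R^φ_{θ φ φ} = (0) + (0) = 0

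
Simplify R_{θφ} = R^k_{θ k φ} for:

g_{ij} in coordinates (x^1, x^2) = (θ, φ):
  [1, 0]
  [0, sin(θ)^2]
Non-zero Christoffel symbols (Γ^k_{ij} = Γ^k_{ji}):
Γ^θ_{φ φ} = -sin(2*θ)/2
Γ^φ_{θ φ} = 1/tan(θ)
R^θ_{θ θ φ} = 0 (a repeated index in an antisymmetric pair)
R^φ_{θ φ φ} = 0 (a repeated index in an antisymmetric pair)
R_{θφ} = R^θ_{θ θ φ} + R^φ_{θ φ φ} = (0) + (0) = 0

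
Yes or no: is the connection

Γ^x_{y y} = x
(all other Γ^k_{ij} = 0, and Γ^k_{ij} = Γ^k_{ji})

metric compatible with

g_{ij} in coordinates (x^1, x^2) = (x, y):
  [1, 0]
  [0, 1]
Using ∇_k g_{ij} = ∂_k g_{ij} - Γ^m_{ki} g_{mj} - Γ^m_{kj} g_{im}:
∇_y g_{xy} = (0) - (0) - (x) = -x ≠ 0
So the connection is not metric compatible (it is not the Levi-Civita connection).
No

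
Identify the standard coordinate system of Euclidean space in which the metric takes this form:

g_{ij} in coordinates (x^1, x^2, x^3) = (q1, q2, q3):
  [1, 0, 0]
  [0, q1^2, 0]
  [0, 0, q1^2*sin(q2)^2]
The line element ds^2 = dq1^2 + q1^2 dq2^2 + q1^2 sin(q2)^2 dq3^2 is dr^2 + r^2 dθ^2 + r^2 sin(θ)^2 dφ^2 with q1 = r, q2 = θ, q3 = φ.
spherical coordinates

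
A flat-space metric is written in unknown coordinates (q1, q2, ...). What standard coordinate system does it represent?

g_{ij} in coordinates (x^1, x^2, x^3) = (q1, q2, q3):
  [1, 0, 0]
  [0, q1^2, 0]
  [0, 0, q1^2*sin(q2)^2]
The line element ds^2 = dq1^2 + q1^2 dq2^2 + q1^2 sin(q2)^2 dq3^2 is dr^2 + r^2 dθ^2 + r^2 sin(θ)^2 dφ^2 with q1 = r, q2 = θ, q3 = φ.
spherical coordinates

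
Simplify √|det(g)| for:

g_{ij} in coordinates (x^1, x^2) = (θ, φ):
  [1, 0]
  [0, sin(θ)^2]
det(g) = sin(θ)^2
√|det(g)| = sin(θ) (taking 0 < θ < π so that |sin(θ)| = sin(θ))
Volume element: dV = sin(θ) dθ dφ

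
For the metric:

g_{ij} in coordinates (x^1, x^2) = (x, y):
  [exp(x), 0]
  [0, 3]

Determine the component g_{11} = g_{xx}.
With x^1 = x, x^2 = y, g_{11} = g_{xx} is the row-1, column-1 entry of the matrix.
g_{11} = exp(x)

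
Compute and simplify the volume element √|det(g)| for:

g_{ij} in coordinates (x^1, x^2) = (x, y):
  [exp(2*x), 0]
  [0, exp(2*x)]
det(g) = exp(4*x)
√|det(g)| = exp(2*x)
Volume element: dV = exp(2*x) dx dy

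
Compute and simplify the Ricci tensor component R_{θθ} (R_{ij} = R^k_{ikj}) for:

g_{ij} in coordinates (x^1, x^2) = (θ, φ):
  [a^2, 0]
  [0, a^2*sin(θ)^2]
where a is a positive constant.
Non-zero Christoffel symbols (Γ^k_{ij} = Γ^k_{ji}):
Γ^θ_{φ φ} = -sin(2*θ)/2
Γ^φ_{θ φ} = 1/tan(θ)
R^θ_{θ θ θ} = 0 (a repeated index in an antisymmetric pair)
R^φ_{θ φ θ} = ∂_φ Γ^φ_{θ θ} - ∂_θ Γ^φ_{θ φ} + Γ^φ_{φ m} Γ^m_{θ θ} - Γ^φ_{θ m} Γ^m_{θ φ}
  = (0) - (-1/sin(θ)^2) + (0) - (1/tan(θ)^2) = 1
R_{θθ} = R^θ_{θ θ θ} + R^φ_{θ φ θ} = (0) + (1) = 1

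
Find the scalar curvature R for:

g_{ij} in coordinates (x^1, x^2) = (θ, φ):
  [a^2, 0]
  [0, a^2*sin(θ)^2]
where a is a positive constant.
Non-zero Christoffel symbols (Γ^k_{ij} = Γ^k_{ji}):
Γ^θ_{φ φ} = -sin(2*θ)/2
Γ^φ_{θ φ} = 1/tan(θ)
Ricci tensor (R_{ij} = R^k_{ikj}): R_{θθ} = 1, R_{θφ} = 0, R_{φφ} = sin(θ)^2
Inverse metric: g^{θθ} = 1/a^2, g^{φφ} = 1/(a^2*sin(θ)^2)
R = g^{ij} R_{ij} = (1/a^2)(1) + (1/(a^2*sin(θ)^2))(sin(θ)^2) = 2/a^2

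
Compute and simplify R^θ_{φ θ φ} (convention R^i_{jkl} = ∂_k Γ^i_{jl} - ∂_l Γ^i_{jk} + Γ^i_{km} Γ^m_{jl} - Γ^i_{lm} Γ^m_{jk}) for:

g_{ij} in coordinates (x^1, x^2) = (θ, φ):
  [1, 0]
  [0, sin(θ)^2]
Non-zero Christoffel symbols (Γ^k_{ij} = Γ^k_{ji}):
Γ^θ_{φ φ} = -sin(2*θ)/2
Γ^φ_{θ φ} = 1/tan(θ)
R^θ_{φ θ φ} = ∂_θ Γ^θ_{φ φ} - ∂_φ Γ^θ_{φ θ} + Γ^θ_{θ m} Γ^m_{φ φ} - Γ^θ_{φ m} Γ^m_{φ θ}
  = (-cos(2*θ)) - (0) + (0) - (-cos(θ)^2) = sin(θ)^2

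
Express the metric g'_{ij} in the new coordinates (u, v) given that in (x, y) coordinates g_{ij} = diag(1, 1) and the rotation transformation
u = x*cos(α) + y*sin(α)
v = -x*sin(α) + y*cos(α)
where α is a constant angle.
Invert the transformation: x = u*cos(α) - v*sin(α), y = u*sin(α) + v*cos(α)
g'_{ij} = (∂x^k/∂x'^i)(∂x^l/∂x'^j) g_{kl}; with g_{kl} = δ_{kl} this is Σ_k (∂x^k/∂x'^i)(∂x^k/∂x'^j).
Jacobian: ∂x/∂u = cos(α), ∂x/∂v = -sin(α), ∂y/∂u = sin(α), ∂y/∂v = cos(α)
g'_{uu} = (cos(α))(cos(α)) + (sin(α))(sin(α)) = 1
g'_{uv} = (cos(α))(-sin(α)) + (sin(α))(cos(α)) = 0
g'_{vv} = (-sin(α))(-sin(α)) + (cos(α))(cos(α)) = 1
g'_{ij} = diag(1, 1)
The Euclidean metric is invariant under rotations.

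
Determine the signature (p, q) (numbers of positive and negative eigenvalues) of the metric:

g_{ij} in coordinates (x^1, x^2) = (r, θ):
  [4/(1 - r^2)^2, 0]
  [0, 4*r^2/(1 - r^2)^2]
The metric is diagonal, so its eigenvalues are the diagonal entries: 4/(1 - r^2)^2, 4*r^2/(1 - r^2)^2 (at a generic point, where coordinate-dependent entries are positive).
2 positive, 0 negative.
(2, 0) - Riemannian (positive definite)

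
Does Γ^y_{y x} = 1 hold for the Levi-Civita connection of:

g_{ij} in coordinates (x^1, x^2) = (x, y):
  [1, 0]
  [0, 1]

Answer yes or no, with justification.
Γ^y_{y x} = (1/2) g^{yy} (∂_y g_{yx} + ∂_x g_{yy} - ∂_y g_{yx}) = (1/2)(1)((0) + (0) - (0)) = 0
This differs from the proposed value 1.
No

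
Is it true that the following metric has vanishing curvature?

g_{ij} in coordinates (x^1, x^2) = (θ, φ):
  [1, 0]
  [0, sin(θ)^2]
Non-zero Christoffel symbols:
Γ^θ_{φ φ} = -sin(2*θ)/2
Γ^φ_{θ φ} = 1/tan(θ)
Ricci tensor: R_{θθ} = 1, R_{θφ} = 0, R_{φφ} = sin(θ)^2
The Ricci tensor is non-zero, so the Riemann tensor is non-zero: not flat.
No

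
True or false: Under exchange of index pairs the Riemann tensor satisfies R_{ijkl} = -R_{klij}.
The pair-exchange symmetry has a plus sign: R_{ijkl} = +R_{klij}.
False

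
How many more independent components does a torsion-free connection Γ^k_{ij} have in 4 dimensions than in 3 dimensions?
Independent components in n dimensions: n × n(n+1)/2 = n^2(n+1)/2.
4D: 4 × 10 = 40
3D: 3 × 6 = 18
Difference = 40 - 18 = 22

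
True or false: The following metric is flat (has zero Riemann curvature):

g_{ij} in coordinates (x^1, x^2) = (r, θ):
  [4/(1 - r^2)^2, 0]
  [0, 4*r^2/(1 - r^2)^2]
Non-zero Christoffel symbols:
Γ^r_{r r} = 2*r/(1 - r^2)
Γ^r_{θ θ} = (r^3 + r)/(r^2 - 1)
Γ^θ_{r θ} = (-r^2 - 1)/(r^3 - r)
Ricci tensor: R_{rr} = -4/(r^2 - 1)^2, R_{rθ} = 0, R_{θθ} = -4*r^2/(r^2 - 1)^2
The Ricci tensor is non-zero, so the Riemann tensor is non-zero: not flat.
False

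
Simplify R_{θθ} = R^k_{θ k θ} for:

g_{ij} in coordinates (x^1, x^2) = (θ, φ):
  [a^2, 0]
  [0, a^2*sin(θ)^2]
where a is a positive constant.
Non-zero Christoffel symbols (Γ^k_{ij} = Γ^k_{ji}):
Γ^θ_{φ φ} = -sin(2*θ)/2
Γ^φ_{θ φ} = 1/tan(θ)
R^θ_{θ θ θ} = 0 (a repeated index in an antisymmetric pair)
R^φ_{θ φ θ} = ∂_φ Γ^φ_{θ θ} - ∂_θ Γ^φ_{θ φ} + Γ^φ_{φ m} Γ^m_{θ θ} - Γ^φ_{θ m} Γ^m_{θ φ}
  = (0) - (-1/sin(θ)^2) + (0) - (1/tan(θ)^2) = 1
R_{θθ} = R^θ_{θ θ θ} + R^φ_{θ φ θ} = (0) + (1) = 1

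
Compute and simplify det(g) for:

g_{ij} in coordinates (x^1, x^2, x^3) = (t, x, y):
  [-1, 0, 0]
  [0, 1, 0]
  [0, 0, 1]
Diagonal metric: det(g) = g_{11}·g_{22}·g_{33}
= (-1)·(1)·(1)
det(g) = -1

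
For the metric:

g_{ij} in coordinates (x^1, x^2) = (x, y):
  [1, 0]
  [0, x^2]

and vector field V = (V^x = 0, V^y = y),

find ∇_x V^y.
Non-zero Christoffel symbols:
Γ^x_{y y} = -x
Γ^y_{x y} = 1/x
∇_x V^y = ∂_x V^y + Γ^y_{x j} V^j
  = (0) + (0)(0) + (1/x)(y)
  = y/x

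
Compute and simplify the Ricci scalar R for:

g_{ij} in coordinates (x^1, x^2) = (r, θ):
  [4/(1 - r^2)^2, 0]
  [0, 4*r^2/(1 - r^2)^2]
Non-zero Christoffel symbols (Γ^k_{ij} = Γ^k_{ji}):
Γ^r_{r r} = 2*r/(1 - r^2)
Γ^r_{θ θ} = (r^3 + r)/(r^2 - 1)
Γ^θ_{r θ} = (-r^2 - 1)/(r^3 - r)
Ricci tensor (R_{ij} = R^k_{ikj}): R_{rr} = -4/(r^2 - 1)^2, R_{rθ} = 0, R_{θθ} = -4*r^2/(r^2 - 1)^2
Inverse metric: g^{rr} = (1 - r^2)^2/4, g^{θθ} = (1 - r^2)^2/(4*r^2)
R = g^{ij} R_{ij} = ((1 - r^2)^2/4)(-4/(r^2 - 1)^2) + ((1 - r^2)^2/(4*r^2))(-4*r^2/(r^2 - 1)^2) = -2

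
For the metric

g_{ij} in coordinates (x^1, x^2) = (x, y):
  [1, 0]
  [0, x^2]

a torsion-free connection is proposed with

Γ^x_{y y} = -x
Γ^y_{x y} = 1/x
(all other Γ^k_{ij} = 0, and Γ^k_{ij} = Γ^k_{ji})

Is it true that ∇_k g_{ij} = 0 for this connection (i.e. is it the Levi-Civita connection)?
Using ∇_k g_{ij} = ∂_k g_{ij} - Γ^m_{ki} g_{mj} - Γ^m_{kj} g_{im}:
e.g. ∇_x g_{yy} = (2*x) - (x) - (x) = 0
Every component ∇_k g_{ij} vanishes: the connection is metric compatible.
Yes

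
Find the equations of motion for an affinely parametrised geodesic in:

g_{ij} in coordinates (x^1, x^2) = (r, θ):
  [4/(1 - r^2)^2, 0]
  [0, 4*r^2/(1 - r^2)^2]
Geodesic equation: d^2x^k/dλ^2 + Γ^k_{ij} (dx^i/dλ)(dx^j/dλ) = 0.
Non-zero Christoffel symbols:
Γ^r_{r r} = 2*r/(1 - r^2)
Γ^r_{θ θ} = (r^3 + r)/(r^2 - 1)
Γ^θ_{r θ} = (-r^2 - 1)/(r^3 - r)
Substituting (the symmetric pair Γ^k_{ij}, Γ^k_{ji} combines into a factor 2):
d^2r/dλ^2 + (2*r/(1 - r^2)) (dr/dλ)^2 + ((r^3 + r)/(r^2 - 1)) (dθ/dλ)^2 = 0
d^2θ/dλ^2 + ((-2*r^2 - 2)/(r^3 - r)) (dr/dλ)(dθ/dλ) = 0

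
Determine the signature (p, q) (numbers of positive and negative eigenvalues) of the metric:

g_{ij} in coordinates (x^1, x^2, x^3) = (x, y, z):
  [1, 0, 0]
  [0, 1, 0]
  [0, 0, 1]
The metric is diagonal, so its eigenvalues are the diagonal entries: 1, 1, 1 (at a generic point, where coordinate-dependent entries are positive).
3 positive, 0 negative.
(3, 0) - Riemannian (positive definite)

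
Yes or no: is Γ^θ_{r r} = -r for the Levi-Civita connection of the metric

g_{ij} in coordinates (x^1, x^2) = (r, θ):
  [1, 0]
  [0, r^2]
Γ^θ_{r r} = (1/2) g^{θθ} (∂_r g_{θr} + ∂_r g_{θr} - ∂_θ g_{rr}) = (1/2)(1/r^2)((0) + (0) - (0)) = 0
This differs from the proposed value -r.
No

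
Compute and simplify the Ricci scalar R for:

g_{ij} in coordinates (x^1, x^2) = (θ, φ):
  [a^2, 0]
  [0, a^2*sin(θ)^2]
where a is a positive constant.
Non-zero Christoffel symbols (Γ^k_{ij} = Γ^k_{ji}):
Γ^θ_{φ φ} = -sin(2*θ)/2
Γ^φ_{θ φ} = 1/tan(θ)
Ricci tensor (R_{ij} = R^k_{ikj}): R_{θθ} = 1, R_{θφ} = 0, R_{φφ} = sin(θ)^2
Inverse metric: g^{θθ} = 1/a^2, g^{φφ} = 1/(a^2*sin(θ)^2)
R = g^{ij} R_{ij} = (1/a^2)(1) + (1/(a^2*sin(θ)^2))(sin(θ)^2) = 2/a^2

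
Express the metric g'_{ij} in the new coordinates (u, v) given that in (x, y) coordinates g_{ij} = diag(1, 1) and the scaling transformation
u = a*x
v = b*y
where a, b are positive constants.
Invert the transformation: x = u/a, y = v/b
g'_{ij} = (∂x^k/∂x'^i)(∂x^l/∂x'^j) g_{kl}; with g_{kl} = δ_{kl} this is Σ_k (∂x^k/∂x'^i)(∂x^k/∂x'^j).
Jacobian: ∂x/∂u = 1/a, ∂x/∂v = 0, ∂y/∂u = 0, ∂y/∂v = 1/b
g'_{uu} = (1/a)(1/a) + (0)(0) = 1/a^2
g'_{uv} = (1/a)(0) + (0)(1/b) = 0
g'_{vv} = (0)(0) + (1/b)(1/b) = 1/b^2
g'_{ij} = diag(1/a^2, 1/b^2)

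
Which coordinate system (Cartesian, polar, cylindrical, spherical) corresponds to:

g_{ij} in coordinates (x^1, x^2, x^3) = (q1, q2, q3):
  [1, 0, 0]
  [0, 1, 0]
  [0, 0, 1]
All components are constant and the metric is the identity, i.e. orthonormal rectilinear coordinates.
Cartesian (3D) coordinates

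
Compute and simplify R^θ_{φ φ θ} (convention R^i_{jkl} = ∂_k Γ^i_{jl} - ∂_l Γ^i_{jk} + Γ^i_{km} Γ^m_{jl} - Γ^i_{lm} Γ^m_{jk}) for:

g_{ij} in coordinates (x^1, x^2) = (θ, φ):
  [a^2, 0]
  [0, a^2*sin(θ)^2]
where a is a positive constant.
Non-zero Christoffel symbols (Γ^k_{ij} = Γ^k_{ji}):
Γ^θ_{φ φ} = -sin(2*θ)/2
Γ^φ_{θ φ} = 1/tan(θ)
R^θ_{φ φ θ} = ∂_φ Γ^θ_{φ θ} - ∂_θ Γ^θ_{φ φ} + Γ^θ_{φ m} Γ^m_{φ θ} - Γ^θ_{θ m} Γ^m_{φ φ}
  = (0) - (-cos(2*θ)) + (-cos(θ)^2) - (0) = -sin(θ)^2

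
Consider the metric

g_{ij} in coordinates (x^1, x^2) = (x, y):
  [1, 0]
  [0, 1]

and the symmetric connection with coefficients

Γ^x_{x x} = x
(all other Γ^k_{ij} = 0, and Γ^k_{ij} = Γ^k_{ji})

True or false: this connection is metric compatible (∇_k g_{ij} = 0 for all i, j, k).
Using ∇_k g_{ij} = ∂_k g_{ij} - Γ^m_{ki} g_{mj} - Γ^m_{kj} g_{im}:
∇_x g_{xx} = (0) - (x) - (x) = -2*x ≠ 0
So the connection is not metric compatible (it is not the Levi-Civita connection).
False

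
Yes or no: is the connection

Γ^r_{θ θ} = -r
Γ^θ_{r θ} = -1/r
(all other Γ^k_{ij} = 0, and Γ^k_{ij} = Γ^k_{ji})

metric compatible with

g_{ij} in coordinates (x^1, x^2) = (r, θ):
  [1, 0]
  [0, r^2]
Using ∇_k g_{ij} = ∂_k g_{ij} - Γ^m_{ki} g_{mj} - Γ^m_{kj} g_{im}:
∇_r g_{θθ} = (2*r) - (-r) - (-r) = 4*r ≠ 0
So the connection is not metric compatible (it is not the Levi-Civita connection).
No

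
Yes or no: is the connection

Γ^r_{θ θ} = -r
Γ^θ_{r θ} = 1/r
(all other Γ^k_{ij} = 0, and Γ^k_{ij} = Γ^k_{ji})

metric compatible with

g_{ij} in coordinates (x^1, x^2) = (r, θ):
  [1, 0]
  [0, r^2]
Using ∇_k g_{ij} = ∂_k g_{ij} - Γ^m_{ki} g_{mj} - Γ^m_{kj} g_{im}:
e.g. ∇_r g_{θθ} = (2*r) - (r) - (r) = 0
Every component ∇_k g_{ij} vanishes: the connection is metric compatible.
Yes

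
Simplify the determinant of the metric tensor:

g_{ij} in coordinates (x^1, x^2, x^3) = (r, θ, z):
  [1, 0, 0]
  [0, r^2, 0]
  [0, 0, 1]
Diagonal metric: det(g) = g_{11}·g_{22}·g_{33}
= (1)·(r^2)·(1)
det(g) = r^2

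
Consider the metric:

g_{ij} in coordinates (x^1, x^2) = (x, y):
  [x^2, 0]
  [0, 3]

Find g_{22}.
With x^1 = x, x^2 = y, g_{22} = g_{yy} is the row-2, column-2 entry of the matrix.
g_{22} = 3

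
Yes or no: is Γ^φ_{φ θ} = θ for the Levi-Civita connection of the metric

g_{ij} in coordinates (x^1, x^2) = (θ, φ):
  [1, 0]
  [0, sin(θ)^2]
Γ^φ_{φ θ} = (1/2) g^{φφ} (∂_φ g_{φθ} + ∂_θ g_{φφ} - ∂_φ g_{φθ}) = (1/2)(1/sin(θ)^2)((0) + (sin(2*θ)) - (0)) = 1/tan(θ)
This differs from the proposed value θ.
No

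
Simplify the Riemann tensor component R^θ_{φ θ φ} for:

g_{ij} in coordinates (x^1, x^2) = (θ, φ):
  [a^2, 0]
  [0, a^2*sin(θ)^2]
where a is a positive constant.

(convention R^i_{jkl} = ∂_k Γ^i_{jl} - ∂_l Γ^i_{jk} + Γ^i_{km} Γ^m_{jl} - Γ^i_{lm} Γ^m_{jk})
Non-zero Christoffel symbols (Γ^k_{ij} = Γ^k_{ji}):
Γ^θ_{φ φ} = -sin(2*θ)/2
Γ^φ_{θ φ} = 1/tan(θ)
R^θ_{φ θ φ} = ∂_θ Γ^θ_{φ φ} - ∂_φ Γ^θ_{φ θ} + Γ^θ_{θ m} Γ^m_{φ φ} - Γ^θ_{φ m} Γ^m_{φ θ}
  = (-cos(2*θ)) - (0) + (0) - (-cos(θ)^2) = sin(θ)^2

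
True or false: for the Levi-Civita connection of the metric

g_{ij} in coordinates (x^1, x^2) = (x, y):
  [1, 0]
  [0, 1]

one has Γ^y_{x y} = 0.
Γ^y_{x y} = (1/2) g^{yy} (∂_x g_{yy} + ∂_y g_{yx} - ∂_y g_{xy}) = (1/2)(1)((0) + (0) - (0)) = 0
This equals the proposed value 0.
True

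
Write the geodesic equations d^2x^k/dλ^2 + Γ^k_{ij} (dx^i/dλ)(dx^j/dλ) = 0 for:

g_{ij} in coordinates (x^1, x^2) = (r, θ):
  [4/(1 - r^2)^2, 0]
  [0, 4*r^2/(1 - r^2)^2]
Geodesic equation: d^2x^k/dλ^2 + Γ^k_{ij} (dx^i/dλ)(dx^j/dλ) = 0.
Non-zero Christoffel symbols:
Γ^r_{r r} = 2*r/(1 - r^2)
Γ^r_{θ θ} = (r^3 + r)/(r^2 - 1)
Γ^θ_{r θ} = (-r^2 - 1)/(r^3 - r)
Substituting (the symmetric pair Γ^k_{ij}, Γ^k_{ji} combines into a factor 2):
d^2r/dλ^2 + (2*r/(1 - r^2)) (dr/dλ)^2 + ((r^3 + r)/(r^2 - 1)) (dθ/dλ)^2 = 0
d^2θ/dλ^2 + ((-2*r^2 - 2)/(r^3 - r)) (dr/dλ)(dθ/dλ) = 0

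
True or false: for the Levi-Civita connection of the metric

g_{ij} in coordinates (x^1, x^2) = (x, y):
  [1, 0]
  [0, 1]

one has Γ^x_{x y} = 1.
Γ^x_{x y} = (1/2) g^{xx} (∂_x g_{xy} + ∂_y g_{xx} - ∂_x g_{xy}) = (1/2)(1)((0) + (0) - (0)) = 0
This differs from the proposed value 1.
False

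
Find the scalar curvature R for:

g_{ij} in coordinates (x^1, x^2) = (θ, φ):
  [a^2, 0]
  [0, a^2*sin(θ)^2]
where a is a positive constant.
Non-zero Christoffel symbols (Γ^k_{ij} = Γ^k_{ji}):
Γ^θ_{φ φ} = -sin(2*θ)/2
Γ^φ_{θ φ} = 1/tan(θ)
Ricci tensor (R_{ij} = R^k_{ikj}): R_{θθ} = 1, R_{θφ} = 0, R_{φφ} = sin(θ)^2
Inverse metric: g^{θθ} = 1/a^2, g^{φφ} = 1/(a^2*sin(θ)^2)
R = g^{ij} R_{ij} = (1/a^2)(1) + (1/(a^2*sin(θ)^2))(sin(θ)^2) = 2/a^2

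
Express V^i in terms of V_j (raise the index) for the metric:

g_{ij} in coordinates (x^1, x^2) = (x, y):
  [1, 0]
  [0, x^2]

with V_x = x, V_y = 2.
Inverse metric (diagonal): g^{xx} = 1, g^{yy} = 1/x^2
V^i = g^{ij} V_j:
V^x = (1)(x) + (0)(2) = x
V^y = (0)(x) + (1/x^2)(2) = 2/x^2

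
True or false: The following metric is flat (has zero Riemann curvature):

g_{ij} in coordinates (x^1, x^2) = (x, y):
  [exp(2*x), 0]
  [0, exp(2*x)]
Non-zero Christoffel symbols:
Γ^x_{x x} = 1
Γ^x_{y y} = -1
Γ^y_{x y} = 1
Ricci tensor: R_{xx} = 0, R_{xy} = 0, R_{yy} = 0
All R_{ij} vanish; in 2 dimensions the Riemann tensor is fully determined by the Ricci tensor, so R^i_{jkl} = 0: the metric is flat (curvilinear coordinates on flat space).
True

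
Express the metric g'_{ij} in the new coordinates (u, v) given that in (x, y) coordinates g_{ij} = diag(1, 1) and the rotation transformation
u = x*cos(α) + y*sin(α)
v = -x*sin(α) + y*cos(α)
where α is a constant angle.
Invert the transformation: x = u*cos(α) - v*sin(α), y = u*sin(α) + v*cos(α)
g'_{ij} = (∂x^k/∂x'^i)(∂x^l/∂x'^j) g_{kl}; with g_{kl} = δ_{kl} this is Σ_k (∂x^k/∂x'^i)(∂x^k/∂x'^j).
Jacobian: ∂x/∂u = cos(α), ∂x/∂v = -sin(α), ∂y/∂u = sin(α), ∂y/∂v = cos(α)
g'_{uu} = (cos(α))(cos(α)) + (sin(α))(sin(α)) = 1
g'_{uv} = (cos(α))(-sin(α)) + (sin(α))(cos(α)) = 0
g'_{vv} = (-sin(α))(-sin(α)) + (cos(α))(cos(α)) = 1
g'_{ij} = diag(1, 1)
The Euclidean metric is invariant under rotations.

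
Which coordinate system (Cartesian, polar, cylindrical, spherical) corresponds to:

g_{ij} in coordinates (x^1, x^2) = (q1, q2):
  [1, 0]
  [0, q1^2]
The line element ds^2 = dq1^2 + q1^2 dq2^2 is dr^2 + r^2 dθ^2 with q1 = r, q2 = θ.
polar coordinates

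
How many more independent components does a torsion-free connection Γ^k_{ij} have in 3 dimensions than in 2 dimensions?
Independent components in n dimensions: n × n(n+1)/2 = n^2(n+1)/2.
3D: 3 × 6 = 18
2D: 2 × 3 = 6
Difference = 18 - 6 = 12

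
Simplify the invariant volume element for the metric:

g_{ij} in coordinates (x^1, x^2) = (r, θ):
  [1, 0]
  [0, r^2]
det(g) = r^2
√|det(g)| = r
Volume element: dV = r dr dθ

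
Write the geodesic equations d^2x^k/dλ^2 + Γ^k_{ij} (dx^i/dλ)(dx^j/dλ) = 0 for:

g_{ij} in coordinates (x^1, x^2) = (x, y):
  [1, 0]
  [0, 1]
Geodesic equation: d^2x^k/dλ^2 + Γ^k_{ij} (dx^i/dλ)(dx^j/dλ) = 0.
All Christoffel symbols vanish, so the geodesics are straight lines:
d^2x/dλ^2 = 0
d^2y/dλ^2 = 0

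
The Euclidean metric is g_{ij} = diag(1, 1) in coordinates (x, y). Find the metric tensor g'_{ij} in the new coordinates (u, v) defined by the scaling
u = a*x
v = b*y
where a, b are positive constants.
Invert the transformation: x = u/a, y = v/b
g'_{ij} = (∂x^k/∂x'^i)(∂x^l/∂x'^j) g_{kl}; with g_{kl} = δ_{kl} this is Σ_k (∂x^k/∂x'^i)(∂x^k/∂x'^j).
Jacobian: ∂x/∂u = 1/a, ∂x/∂v = 0, ∂y/∂u = 0, ∂y/∂v = 1/b
g'_{uu} = (1/a)(1/a) + (0)(0) = 1/a^2
g'_{uv} = (1/a)(0) + (0)(1/b) = 0
g'_{vv} = (0)(0) + (1/b)(1/b) = 1/b^2
g'_{ij} = diag(1/a^2, 1/b^2)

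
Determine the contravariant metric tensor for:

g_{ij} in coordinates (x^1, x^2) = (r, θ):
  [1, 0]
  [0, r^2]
The metric is diagonal, so g^{ij} is diagonal with entries 1/g_{ii}: diag(1, 1/(r^2)).
g^{ij}:
  [1, 0]
  [0, 1/r^2]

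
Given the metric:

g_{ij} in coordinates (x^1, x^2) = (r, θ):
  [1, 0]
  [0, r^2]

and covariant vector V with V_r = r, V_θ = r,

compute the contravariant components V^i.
Inverse metric (diagonal): g^{rr} = 1, g^{θθ} = 1/r^2
V^i = g^{ij} V_j:
V^r = (1)(r) + (0)(r) = r
V^θ = (0)(r) + (1/r^2)(r) = 1/r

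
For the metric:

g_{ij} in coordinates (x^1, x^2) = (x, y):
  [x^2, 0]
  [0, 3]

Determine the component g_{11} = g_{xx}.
With x^1 = x, x^2 = y, g_{11} = g_{xx} is the row-1, column-1 entry of the matrix.
g_{11} = x^2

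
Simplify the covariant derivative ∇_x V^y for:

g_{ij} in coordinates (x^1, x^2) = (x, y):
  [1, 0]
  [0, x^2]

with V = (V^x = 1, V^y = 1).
Non-zero Christoffel symbols:
Γ^x_{y y} = -x
Γ^y_{x y} = 1/x
∇_x V^y = ∂_x V^y + Γ^y_{x j} V^j
  = (0) + (0)(1) + (1/x)(1)
  = 1/x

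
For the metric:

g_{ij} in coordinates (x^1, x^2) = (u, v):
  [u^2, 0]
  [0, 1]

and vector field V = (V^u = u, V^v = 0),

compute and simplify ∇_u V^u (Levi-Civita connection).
Non-zero Christoffel symbols:
Γ^u_{u u} = 1/u
∇_u V^u = ∂_u V^u + Γ^u_{u j} V^j
  = (1) + (1/u)(u) + (0)(0)
  = 2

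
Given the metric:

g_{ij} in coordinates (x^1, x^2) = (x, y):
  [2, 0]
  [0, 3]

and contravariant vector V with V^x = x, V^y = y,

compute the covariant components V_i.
V_i = g_{ij} V^j:
V_x = (2)(x) + (0)(y) = 2*x
V_y = (0)(x) + (3)(y) = 3*y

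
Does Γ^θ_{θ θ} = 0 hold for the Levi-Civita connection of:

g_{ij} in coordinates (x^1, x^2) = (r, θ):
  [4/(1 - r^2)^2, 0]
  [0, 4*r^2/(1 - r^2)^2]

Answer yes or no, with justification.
Γ^θ_{θ θ} = (1/2) g^{θθ} (∂_θ g_{θθ} + ∂_θ g_{θθ} - ∂_θ g_{θθ}) = (1/2)((1 - r^2)^2/(4*r^2))((0) + (0) - (0)) = 0
This equals the proposed value 0.
Yes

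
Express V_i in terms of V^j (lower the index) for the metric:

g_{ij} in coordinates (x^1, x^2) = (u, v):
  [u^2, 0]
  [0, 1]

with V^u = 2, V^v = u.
V_i = g_{ij} V^j:
V_u = (u^2)(2) + (0)(u) = 2*u^2
V_v = (0)(2) + (1)(u) = u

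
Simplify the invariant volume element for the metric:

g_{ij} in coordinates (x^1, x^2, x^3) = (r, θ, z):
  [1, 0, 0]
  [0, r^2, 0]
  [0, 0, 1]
det(g) = r^2
√|det(g)| = r
Volume element: dV = r dr dθ dz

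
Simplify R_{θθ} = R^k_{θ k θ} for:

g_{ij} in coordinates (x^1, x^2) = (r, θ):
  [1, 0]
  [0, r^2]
Non-zero Christoffel symbols (Γ^k_{ij} = Γ^k_{ji}):
Γ^r_{θ θ} = -r
Γ^θ_{r θ} = 1/r
R^r_{θ r θ} = ∂_r Γ^r_{θ θ} - ∂_θ Γ^r_{θ r} + Γ^r_{r m} Γ^m_{θ θ} - Γ^r_{θ m} Γ^m_{θ r}
  = (-1) - (0) + (0) - (-1) = 0
R^θ_{θ θ θ} = 0 (a repeated index in an antisymmetric pair)
R_{θθ} = R^r_{θ r θ} + R^θ_{θ θ θ} = (0) + (0) = 0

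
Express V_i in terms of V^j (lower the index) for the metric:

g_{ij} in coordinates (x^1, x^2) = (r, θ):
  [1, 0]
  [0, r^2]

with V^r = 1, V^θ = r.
V_i = g_{ij} V^j:
V_r = (1)(1) + (0)(r) = 1
V_θ = (0)(1) + (r^2)(r) = r^3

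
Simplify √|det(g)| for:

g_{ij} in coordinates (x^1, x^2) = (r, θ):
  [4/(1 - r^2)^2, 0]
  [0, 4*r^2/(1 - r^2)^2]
det(g) = 16*r^2/(1 - r^2)^4
√|det(g)| = 4*r/(r^2 - 1)^2
Volume element: dV = 4*r/(r^2 - 1)^2 dr dθ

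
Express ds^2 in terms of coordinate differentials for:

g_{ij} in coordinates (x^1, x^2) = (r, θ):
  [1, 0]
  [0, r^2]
ds^2 = g_{ij} dx^i dx^j; only the non-zero components contribute.
ds^2 = dr^2 + r^2 dθ^2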